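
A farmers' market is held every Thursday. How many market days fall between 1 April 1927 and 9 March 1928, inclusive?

1 April 1927 is a Friday.
That's 344 days from start to end, counting both.
344 = 7 × 49 + 1, so there are 49 full weeks plus 1 extra day.
Each full week contributes one Thursday: 49 so far.
The 1 extra day is Friday — none qualify.
Total: 49 + 0 = 49.

49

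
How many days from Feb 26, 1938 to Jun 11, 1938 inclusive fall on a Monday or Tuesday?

30

Feb 26, 1938 is a Saturday.
That's 106 days from start to end, counting both.
106 = 7 × 15 + 1, so there are 15 full weeks plus 1 extra day.
Each full week contributes 2 days from the set (Mon, Tue): 15 × 2 = 30.
The 1 extra day is Sat — none qualify.
Total: 30 + 0 = 30.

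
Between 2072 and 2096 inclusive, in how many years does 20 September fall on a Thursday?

Day of week of September 20 in each year:
2072: Tue, 2073: Wed, 2074: Thu ✓, 2075: Fri, 2076: Sun, 2077: Mon, 2078: Tue, 2079: Wed, 2080: Fri, 2081: Sat, 2082: Sun, 2083: Mon, 2084: Wed, 2085: Thu ✓, 2086: Fri, 2087: Sat, 2088: Mon, 2089: Tue, 2090: Wed, 2091: Thu ✓, 2092: Sat, 2093: Sun, 2094: Mon, 2095: Tue, 2096: Thu ✓
Thursdays: 2074, 2085, 2091, 2096.

4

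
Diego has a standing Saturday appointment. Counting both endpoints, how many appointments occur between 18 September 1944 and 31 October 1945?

58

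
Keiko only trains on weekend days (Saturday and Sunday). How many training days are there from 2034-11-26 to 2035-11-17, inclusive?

2034-11-26 is a Sunday.
From 2034-11-26 to 2035-11-17 is 357 days inclusive.
357 = 7 × 51, so the span is exactly 51 full weeks.
Each full week contributes 2 weekend days (Sat, Sun): 51 × 2 = 102.

102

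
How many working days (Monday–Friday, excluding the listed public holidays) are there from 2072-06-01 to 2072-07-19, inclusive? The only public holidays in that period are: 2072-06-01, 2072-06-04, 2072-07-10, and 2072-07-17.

2072-06-01 is a Wednesday.
That's 49 days from start to end, counting both.
49 = 7 × 7, so the span is exactly 7 full weeks.
Each full week contributes 5 weekdays (Mon–Fri): 7 × 5 = 35.
Holidays: 2072-06-01 (Wed); 2072-06-04 (Sat); 2072-07-10 (Sun); 2072-07-17 (Sun).
1 of the 4 holidays fall on weekdays; the rest are weekends and were already excluded.
Business days: 35 − 1 = 34.

34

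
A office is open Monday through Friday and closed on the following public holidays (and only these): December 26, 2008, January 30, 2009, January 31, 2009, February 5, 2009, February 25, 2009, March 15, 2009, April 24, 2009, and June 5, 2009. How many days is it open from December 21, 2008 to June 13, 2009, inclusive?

119

December 21, 2008 is a Sunday.
From December 21, 2008 to June 13, 2009 is 175 days inclusive.
175 = 7 × 25, so the span is exactly 25 full weeks.
Each full week contributes 5 weekdays (Mon–Fri): 25 × 5 = 125.
Holidays: December 26, 2008 (Fri); January 30, 2009 (Fri); January 31, 2009 (Sat); February 5, 2009 (Thu); February 25, 2009 (Wed); March 15, 2009 (Sun); April 24, 2009 (Fri); June 5, 2009 (Fri).
6 of the 8 holidays fall on weekdays; the rest are weekends and were already excluded.
Business days: 125 − 6 = 119.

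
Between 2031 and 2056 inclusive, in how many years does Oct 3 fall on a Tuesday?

4

Day of week of October 3 in each year:
2031: Fri, 2032: Sun, 2033: Mon, 2034: Tue ✓, 2035: Wed, 2036: Fri, 2037: Sat, 2038: Sun, 2039: Mon, 2040: Wed, 2041: Thu, 2042: Fri, 2043: Sat, 2044: Mon, 2045: Tue ✓, 2046: Wed, 2047: Thu, 2048: Sat, 2049: Sun, 2050: Mon, 2051: Tue ✓, 2052: Thu, 2053: Fri, 2054: Sat, 2055: Sun, 2056: Tue ✓
Tuesdays: 2034, 2045, 2051, 2056.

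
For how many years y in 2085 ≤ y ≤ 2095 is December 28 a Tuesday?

2

Day of week of December 28 in each year:
2085: Fri, 2086: Sat, 2087: Sun, 2088: Tue ✓, 2089: Wed, 2090: Thu, 2091: Fri, 2092: Sun, 2093: Mon, 2094: Tue ✓, 2095: Wed
Tuesdays: 2088, 2094.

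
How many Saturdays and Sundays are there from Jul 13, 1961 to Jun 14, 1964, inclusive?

Jul 13, 1961 is a Thursday.
That's 1068 days from start to end, counting both.
1068 = 7 × 152 + 4, so there are 152 full weeks plus 4 extra days.
Each full week contributes 2 weekend days (Sat, Sun): 152 × 2 = 304.
The 4 extra days are Thursday, Friday, Saturday, Sunday — 2 of them qualify.
Total: 304 + 2 = 306.

306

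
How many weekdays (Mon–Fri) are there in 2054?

261 weekdays

Jan 1, 2054 is a Thursday.
The range spans 365 days (inclusive of both endpoints).
365 = 7 × 52 + 1, so there are 52 full weeks plus 1 extra day.
Each full week contributes 5 weekdays (Mon–Fri): 52 × 5 = 260.
The 1 extra day is Thursday — 1 of them qualifies.
Total: 260 + 1 = 261.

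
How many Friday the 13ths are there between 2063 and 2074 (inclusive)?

Friday-the-13ths by year:
2063: Apr, Jul
2064: Jun
2065: Feb, Mar, Nov
2066: Aug
2067: May
2068: Jan, Apr, Jul
2069: Sep, Dec
2070: Jun
2071: Feb, Mar, Nov
2072: May
2073: Jan, Oct
2074: Apr, Jul

22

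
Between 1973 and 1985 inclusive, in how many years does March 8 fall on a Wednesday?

Day of week of March 8 in each year:
1973: Thu, 1974: Fri, 1975: Sat, 1976: Mon, 1977: Tue, 1978: Wed ✓, 1979: Thu, 1980: Sat, 1981: Sun, 1982: Mon, 1983: Tue, 1984: Thu, 1985: Fri
Wednesdays: 1978.

1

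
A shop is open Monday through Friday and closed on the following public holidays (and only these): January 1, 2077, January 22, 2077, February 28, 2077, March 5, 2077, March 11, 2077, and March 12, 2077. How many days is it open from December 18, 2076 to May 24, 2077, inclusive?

December 18, 2076 is a Friday.
That's 158 days from start to end, counting both.
158 = 7 × 22 + 4, so there are 22 full weeks plus 4 extra days.
Each full week contributes 5 weekdays (Mon–Fri): 22 × 5 = 110.
The 4 extra days are Fri, Sat, Sun, Mon — 2 of them qualify.
Total: 110 + 2 = 112.
Holidays: January 1, 2077 (Fri); January 22, 2077 (Fri); February 28, 2077 (Sun); March 5, 2077 (Fri); March 11, 2077 (Thu); March 12, 2077 (Fri).
5 of the 6 holidays fall on weekdays; the rest are weekends and were already excluded.
Business days: 112 − 5 = 107.

107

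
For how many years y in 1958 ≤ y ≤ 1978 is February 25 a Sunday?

Day of week of February 25 in each year:
1958: Tue, 1959: Wed, 1960: Thu, 1961: Sat, 1962: Sun ✓, 1963: Mon, 1964: Tue, 1965: Thu, 1966: Fri, 1967: Sat, 1968: Sun ✓, 1969: Tue, 1970: Wed, 1971: Thu, 1972: Fri, 1973: Sun ✓, 1974: Mon, 1975: Tue, 1976: Wed, 1977: Fri, 1978: Sat
Sundays: 1962, 1968, 1973.

3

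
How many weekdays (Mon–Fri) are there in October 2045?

22 weekdays

October 1, 2045 is a Sunday.
From October 1, 2045 to October 31, 2045 is 31 days inclusive.
31 = 7 × 4 + 3, so there are 4 full weeks plus 3 extra days.
Each full week contributes 5 weekdays (Mon–Fri): 4 × 5 = 20.
The 3 extra days are Sunday, Monday, Tuesday — 2 of them qualify.
Total: 20 + 2 = 22.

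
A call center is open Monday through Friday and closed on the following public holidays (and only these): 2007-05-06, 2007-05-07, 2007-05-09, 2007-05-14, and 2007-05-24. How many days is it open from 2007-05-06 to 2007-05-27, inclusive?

2007-05-06 is a Sunday.
That's 22 days from start to end, counting both.
22 = 7 × 3 + 1, so there are 3 full weeks plus 1 extra day.
Each full week contributes 5 weekdays (Mon–Fri): 3 × 5 = 15.
The 1 extra day is Sunday — none qualify.
Total: 15 + 0 = 15.
Holidays: 2007-05-06 (Sun); 2007-05-07 (Mon); 2007-05-09 (Wed); 2007-05-14 (Mon); 2007-05-24 (Thu).
4 of the 5 holidays fall on weekdays; the rest are weekends and were already excluded.
Business days: 15 − 4 = 11.

11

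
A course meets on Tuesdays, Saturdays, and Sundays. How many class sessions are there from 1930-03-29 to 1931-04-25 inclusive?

169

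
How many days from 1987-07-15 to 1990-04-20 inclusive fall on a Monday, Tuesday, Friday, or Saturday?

1987-07-15 is a Wednesday.
From 1987-07-15 to 1990-04-20 is 1011 days inclusive.
1011 = 7 × 144 + 3, so there are 144 full weeks plus 3 extra days.
Each full week contributes 4 days from the set (Mon, Tue, Fri, Sat): 144 × 4 = 576.
The 3 extra days are Wed, Thu, Fri — 1 of them qualifies.
Total: 576 + 1 = 577.

577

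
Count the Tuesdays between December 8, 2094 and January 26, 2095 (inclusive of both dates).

December 8, 2094 is a Wednesday.
That's 50 days from start to end, counting both.
50 = 7 × 7 + 1, so there are 7 full weeks plus 1 extra day.
Each full week contributes one Tuesday: 7 so far.
The 1 extra day is Wednesday — none qualify.
Total: 7 + 0 = 7.

7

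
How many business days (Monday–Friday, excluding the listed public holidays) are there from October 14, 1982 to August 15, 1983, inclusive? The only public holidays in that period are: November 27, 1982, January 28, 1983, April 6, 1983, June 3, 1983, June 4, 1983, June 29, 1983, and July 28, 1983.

October 14, 1982 is a Thursday.
That's 306 days from start to end, counting both.
306 = 7 × 43 + 5, so there are 43 full weeks plus 5 extra days.
Each full week contributes 5 weekdays (Mon–Fri): 43 × 5 = 215.
The 5 extra days are Thursday, Friday, Saturday, Sunday, Monday — 3 of them qualify.
Total: 215 + 3 = 218.
Holidays: November 27, 1982 (Sat); January 28, 1983 (Fri); April 6, 1983 (Wed); June 3, 1983 (Fri); June 4, 1983 (Sat); June 29, 1983 (Wed); July 28, 1983 (Thu).
5 of the 7 holidays fall on weekdays; the rest are weekends and were already excluded.
Business days: 218 − 5 = 213.

213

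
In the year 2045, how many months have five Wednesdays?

4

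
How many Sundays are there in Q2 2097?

13

2097-04-01 is a Monday.
From 2097-04-01 to 2097-06-30 is 91 days inclusive.
91 = 7 × 13, so the span is exactly 13 full weeks.
Each full week contributes one Sunday: 13 so far.
Total: 13.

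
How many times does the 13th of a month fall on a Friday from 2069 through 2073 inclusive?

Friday-the-13ths by year:
2069: Sep, Dec
2070: Jun
2071: Feb, Mar, Nov
2072: May
2073: Jan, Oct

9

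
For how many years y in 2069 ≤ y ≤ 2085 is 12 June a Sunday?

Day of week of June 12 in each year:
2069: Wed, 2070: Thu, 2071: Fri, 2072: Sun ✓, 2073: Mon, 2074: Tue, 2075: Wed, 2076: Fri, 2077: Sat, 2078: Sun ✓, 2079: Mon, 2080: Wed, 2081: Thu, 2082: Fri, 2083: Sat, 2084: Mon, 2085: Tue
Sundays: 2072, 2078.

2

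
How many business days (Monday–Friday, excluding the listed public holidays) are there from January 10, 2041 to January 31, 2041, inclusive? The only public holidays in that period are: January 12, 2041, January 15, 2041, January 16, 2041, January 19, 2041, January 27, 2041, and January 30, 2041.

13

January 10, 2041 is a Thursday.
That's 22 days from start to end, counting both.
22 = 7 × 3 + 1, so there are 3 full weeks plus 1 extra day.
Each full week contributes 5 weekdays (Mon–Fri): 3 × 5 = 15.
The 1 extra day is Thursday — 1 of them qualifies.
Total: 15 + 1 = 16.
Holidays: January 12, 2041 (Sat); January 15, 2041 (Tue); January 16, 2041 (Wed); January 19, 2041 (Sat); January 27, 2041 (Sun); January 30, 2041 (Wed).
3 of the 6 holidays fall on weekdays; the rest are weekends and were already excluded.
Business days: 16 − 3 = 13.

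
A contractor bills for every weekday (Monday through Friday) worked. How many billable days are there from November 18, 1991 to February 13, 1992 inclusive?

November 18, 1991 is a Monday.
That's 88 days from start to end, counting both.
88 = 7 × 12 + 4, so there are 12 full weeks plus 4 extra days.
Each full week contributes 5 weekdays (Mon–Fri): 12 × 5 = 60.
The 4 extra days are Monday, Tuesday, Wednesday, Thursday — 4 of them qualify.
Total: 60 + 4 = 64.

64 weekdays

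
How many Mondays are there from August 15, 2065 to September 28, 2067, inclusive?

111

August 15, 2065 is a Saturday.
That's 775 days from start to end, counting both.
775 = 7 × 110 + 5, so there are 110 full weeks plus 5 extra days.
Each full week contributes one Monday: 110 so far.
The 5 extra days are Sat, Sun, Mon, Tue, Wed — 1 of them qualifies.
Total: 110 + 1 = 111.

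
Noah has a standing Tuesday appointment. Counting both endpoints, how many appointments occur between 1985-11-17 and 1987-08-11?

91 Tuesdays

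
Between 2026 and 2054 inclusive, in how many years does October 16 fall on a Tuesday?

Day of week of October 16 in each year:
2026: Fri, 2027: Sat, 2028: Mon, 2029: Tue ✓, 2030: Wed, 2031: Thu, 2032: Sat, 2033: Sun, 2034: Mon, 2035: Tue ✓, 2036: Thu, 2037: Fri, 2038: Sat, 2039: Sun, 2040: Tue ✓, 2041: Wed, 2042: Thu, 2043: Fri, 2044: Sun, 2045: Mon, 2046: Tue ✓, 2047: Wed, 2048: Fri, 2049: Sat, 2050: Sun, 2051: Mon, 2052: Wed, 2053: Thu, 2054: Fri
Tuesdays: 2029, 2035, 2040, 2046.

4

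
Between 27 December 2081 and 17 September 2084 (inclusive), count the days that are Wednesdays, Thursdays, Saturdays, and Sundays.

570

27 December 2081 is a Saturday.
The range spans 996 days (inclusive of both endpoints).
996 = 7 × 142 + 2, so there are 142 full weeks plus 2 extra days.
Each full week contributes 4 days from the set (Wed, Thu, Sat, Sun): 142 × 4 = 568.
The 2 extra days are Saturday, Sunday — 2 of them qualify.
Total: 568 + 2 = 570.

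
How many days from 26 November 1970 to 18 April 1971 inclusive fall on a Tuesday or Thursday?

26 November 1970 is a Thursday.
From 26 November 1970 to 18 April 1971 is 144 days inclusive.
144 = 7 × 20 + 4, so there are 20 full weeks plus 4 extra days.
Each full week contributes 2 days from the set (Tue, Thu): 20 × 2 = 40.
The 4 extra days are Thu, Fri, Sat, Sun — 1 of them qualifies.
Total: 40 + 1 = 41.

41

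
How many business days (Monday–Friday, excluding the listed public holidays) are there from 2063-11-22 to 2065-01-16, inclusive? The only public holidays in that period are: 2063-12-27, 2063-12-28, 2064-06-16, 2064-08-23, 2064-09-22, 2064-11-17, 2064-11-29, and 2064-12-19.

2063-11-22 is a Thursday.
The range spans 422 days (inclusive of both endpoints).
422 = 7 × 60 + 2, so there are 60 full weeks plus 2 extra days.
Each full week contributes 5 weekdays (Mon–Fri): 60 × 5 = 300.
The 2 extra days are Thursday, Friday — 2 of them qualify.
Total: 300 + 2 = 302.
Holidays: 2063-12-27 (Thu); 2063-12-28 (Fri); 2064-06-16 (Mon); 2064-08-23 (Sat); 2064-09-22 (Mon); 2064-11-17 (Mon); 2064-11-29 (Sat); 2064-12-19 (Fri).
6 of the 8 holidays fall on weekdays; the rest are weekends and were already excluded.
Business days: 302 − 6 = 296.

296 business days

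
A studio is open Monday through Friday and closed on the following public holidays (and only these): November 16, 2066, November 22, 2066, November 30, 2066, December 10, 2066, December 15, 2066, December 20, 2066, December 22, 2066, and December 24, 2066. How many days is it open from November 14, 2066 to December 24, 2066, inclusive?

November 14, 2066 is a Sunday.
That's 41 days from start to end, counting both.
41 = 7 × 5 + 6, so there are 5 full weeks plus 6 extra days.
Each full week contributes 5 weekdays (Mon–Fri): 5 × 5 = 25.
The 6 extra days are Sunday, Monday, Tuesday, Wednesday, Thursday, Friday — 5 of them qualify.
Total: 25 + 5 = 30.
Holidays: November 16, 2066 (Tue); November 22, 2066 (Mon); November 30, 2066 (Tue); December 10, 2066 (Fri); December 15, 2066 (Wed); December 20, 2066 (Mon); December 22, 2066 (Wed); December 24, 2066 (Fri).
All 8 holidays fall on weekdays, so subtract 8.
Business days: 30 − 8 = 22.

22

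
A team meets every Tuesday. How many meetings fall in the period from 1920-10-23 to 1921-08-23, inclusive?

1920-10-23 is a Saturday.
The range spans 305 days (inclusive of both endpoints).
305 = 7 × 43 + 4, so there are 43 full weeks plus 4 extra days.
Each full week contributes one Tuesday: 43 so far.
The 4 extra days are Saturday, Sunday, Monday, Tuesday — 1 of them qualifies.
Total: 43 + 1 = 44.

44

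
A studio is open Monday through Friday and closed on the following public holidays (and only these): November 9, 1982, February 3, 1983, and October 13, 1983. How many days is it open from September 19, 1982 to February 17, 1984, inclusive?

September 19, 1982 is a Sunday.
That's 517 days from start to end, counting both.
517 = 7 × 73 + 6, so there are 73 full weeks plus 6 extra days.
Each full week contributes 5 weekdays (Mon–Fri): 73 × 5 = 365.
The 6 extra days are Sunday, Monday, Tuesday, Wednesday, Thursday, Friday — 5 of them qualify.
Total: 365 + 5 = 370.
Holidays: November 9, 1982 (Tue); February 3, 1983 (Thu); October 13, 1983 (Thu).
All 3 holidays fall on weekdays, so subtract 3.
Business days: 370 − 3 = 367.

367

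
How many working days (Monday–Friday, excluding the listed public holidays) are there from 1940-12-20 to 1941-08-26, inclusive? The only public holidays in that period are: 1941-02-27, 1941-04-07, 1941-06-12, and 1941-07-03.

174

1940-12-20 is a Friday.
That's 250 days from start to end, counting both.
250 = 7 × 35 + 5, so there are 35 full weeks plus 5 extra days.
Each full week contributes 5 weekdays (Mon–Fri): 35 × 5 = 175.
The 5 extra days are Friday, Saturday, Sunday, Monday, Tuesday — 3 of them qualify.
Total: 175 + 3 = 178.
Holidays: 1941-02-27 (Thu); 1941-04-07 (Mon); 1941-06-12 (Thu); 1941-07-03 (Thu).
All 4 holidays fall on weekdays, so subtract 4.
Business days: 178 − 4 = 174.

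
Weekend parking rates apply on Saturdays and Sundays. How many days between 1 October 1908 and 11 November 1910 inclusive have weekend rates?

220

1 October 1908 is a Thursday.
From 1 October 1908 to 11 November 1910 is 772 days inclusive.
772 = 7 × 110 + 2, so there are 110 full weeks plus 2 extra days.
Each full week contributes 2 weekend days (Sat, Sun): 110 × 2 = 220.
The 2 extra days are Thursday, Friday — none qualify.
Total: 220 + 0 = 220.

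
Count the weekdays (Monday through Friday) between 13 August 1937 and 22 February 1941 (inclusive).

13 August 1937 is a Friday.
That's 1290 days from start to end, counting both.
1290 = 7 × 184 + 2, so there are 184 full weeks plus 2 extra days.
Each full week contributes 5 weekdays (Mon–Fri): 184 × 5 = 920.
The 2 extra days are Fri, Sat — 1 of them qualifies.
Total: 920 + 1 = 921.

921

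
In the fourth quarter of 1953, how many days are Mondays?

13

1 October 1953 is a Thursday.
That's 92 days from start to end, counting both.
92 = 7 × 13 + 1, so there are 13 full weeks plus 1 extra day.
Each full week contributes one Monday: 13 so far.
The 1 extra day is Thu — none qualify.
Total: 13 + 0 = 13.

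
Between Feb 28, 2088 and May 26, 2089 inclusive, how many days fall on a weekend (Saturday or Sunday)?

130

Feb 28, 2088 is a Saturday.
That's 454 days from start to end, counting both.
454 = 7 × 64 + 6, so there are 64 full weeks plus 6 extra days.
Each full week contributes 2 weekend days (Sat, Sun): 64 × 2 = 128.
The 6 extra days are Saturday, Sunday, Monday, Tuesday, Wednesday, Thursday — 2 of them qualify.
Total: 128 + 2 = 130.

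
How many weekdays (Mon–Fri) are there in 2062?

260 weekdays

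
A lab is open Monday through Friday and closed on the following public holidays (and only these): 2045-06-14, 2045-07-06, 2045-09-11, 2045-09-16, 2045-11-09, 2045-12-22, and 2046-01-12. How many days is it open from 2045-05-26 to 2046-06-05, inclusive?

2045-05-26 is a Friday.
That's 376 days from start to end, counting both.
376 = 7 × 53 + 5, so there are 53 full weeks plus 5 extra days.
Each full week contributes 5 weekdays (Mon–Fri): 53 × 5 = 265.
The 5 extra days are Fri, Sat, Sun, Mon, Tue — 3 of them qualify.
Total: 265 + 3 = 268.
Holidays: 2045-06-14 (Wed); 2045-07-06 (Thu); 2045-09-11 (Mon); 2045-09-16 (Sat); 2045-11-09 (Thu); 2045-12-22 (Fri); 2046-01-12 (Fri).
6 of the 7 holidays fall on weekdays; the rest are weekends and were already excluded.
Business days: 268 − 6 = 262.

262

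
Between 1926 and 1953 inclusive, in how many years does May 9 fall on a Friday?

4

Day of week of May 9 in each year:
1926: Sun, 1927: Mon, 1928: Wed, 1929: Thu, 1930: Fri ✓, 1931: Sat, 1932: Mon, 1933: Tue, 1934: Wed, 1935: Thu, 1936: Sat, 1937: Sun, 1938: Mon, 1939: Tue, 1940: Thu, 1941: Fri ✓, 1942: Sat, 1943: Sun, 1944: Tue, 1945: Wed, 1946: Thu, 1947: Fri ✓, 1948: Sun, 1949: Mon, 1950: Tue, 1951: Wed, 1952: Fri ✓, 1953: Sat
Fridays: 1930, 1941, 1947, 1952.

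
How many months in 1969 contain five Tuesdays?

4

A month has five Tuesdays exactly when Tuesday falls within its first (length − 28) days.
Jan: 31 days, starts Wed → 5 of Wed, Thu, Fri
Feb: 28 days, starts Sat → 5 of (none)
Mar: 31 days, starts Sat → 5 of Sat, Sun, Mon
Apr: 30 days, starts Tue → 5 of Tue, Wed ✓
May: 31 days, starts Thu → 5 of Thu, Fri, Sat
Jun: 30 days, starts Sun → 5 of Sun, Mon
Jul: 31 days, starts Tue → 5 of Tue, Wed, Thu ✓
Aug: 31 days, starts Fri → 5 of Fri, Sat, Sun
Sep: 30 days, starts Mon → 5 of Mon, Tue ✓
Oct: 31 days, starts Wed → 5 of Wed, Thu, Fri
Nov: 30 days, starts Sat → 5 of Sat, Sun
Dec: 31 days, starts Mon → 5 of Mon, Tue, Wed ✓
Months with five Tuesdays: Apr, Jul, Sep, Dec.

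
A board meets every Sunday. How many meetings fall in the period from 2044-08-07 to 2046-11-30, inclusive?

121 Sundays

2044-08-07 is a Sunday.
That's 846 days from start to end, counting both.
846 = 7 × 120 + 6, so there are 120 full weeks plus 6 extra days.
Each full week contributes one Sunday: 120 so far.
The 6 extra days are Sunday, Monday, Tuesday, Wednesday, Thursday, Friday — 1 of them qualifies.
Total: 120 + 1 = 121.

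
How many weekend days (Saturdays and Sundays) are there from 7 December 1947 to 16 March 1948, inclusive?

7 December 1947 is a Sunday.
The range spans 101 days (inclusive of both endpoints).
101 = 7 × 14 + 3, so there are 14 full weeks plus 3 extra days.
Each full week contributes 2 weekend days (Sat, Sun): 14 × 2 = 28.
The 3 extra days are Sun, Mon, Tue — 1 of them qualifies.
Total: 28 + 1 = 29.

29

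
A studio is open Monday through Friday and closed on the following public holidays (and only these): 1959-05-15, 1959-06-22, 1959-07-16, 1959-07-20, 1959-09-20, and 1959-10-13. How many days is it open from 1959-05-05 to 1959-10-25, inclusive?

1959-05-05 is a Tuesday.
From 1959-05-05 to 1959-10-25 is 174 days inclusive.
174 = 7 × 24 + 6, so there are 24 full weeks plus 6 extra days.
Each full week contributes 5 weekdays (Mon–Fri): 24 × 5 = 120.
The 6 extra days are Tuesday, Wednesday, Thursday, Friday, Saturday, Sunday — 4 of them qualify.
Total: 120 + 4 = 124.
Holidays: 1959-05-15 (Fri); 1959-06-22 (Mon); 1959-07-16 (Thu); 1959-07-20 (Mon); 1959-09-20 (Sun); 1959-10-13 (Tue).
5 of the 6 holidays fall on weekdays; the rest are weekends and were already excluded.
Business days: 124 − 5 = 119.

119 business days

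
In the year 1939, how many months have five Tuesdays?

4

A month has five Tuesdays exactly when Tuesday falls within its first (length − 28) days.
Jan: 31 days, starts Sun → 5 of Sun, Mon, Tue ✓
Feb: 28 days, starts Wed → 5 of (none)
Mar: 31 days, starts Wed → 5 of Wed, Thu, Fri
Apr: 30 days, starts Sat → 5 of Sat, Sun
May: 31 days, starts Mon → 5 of Mon, Tue, Wed ✓
Jun: 30 days, starts Thu → 5 of Thu, Fri
Jul: 31 days, starts Sat → 5 of Sat, Sun, Mon
Aug: 31 days, starts Tue → 5 of Tue, Wed, Thu ✓
Sep: 30 days, starts Fri → 5 of Fri, Sat
Oct: 31 days, starts Sun → 5 of Sun, Mon, Tue ✓
Nov: 30 days, starts Wed → 5 of Wed, Thu
Dec: 31 days, starts Fri → 5 of Fri, Sat, Sun
Months with five Tuesdays: Jan, May, Aug, Oct.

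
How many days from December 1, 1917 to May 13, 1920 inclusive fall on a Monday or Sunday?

December 1, 1917 is a Saturday.
From December 1, 1917 to May 13, 1920 is 895 days inclusive.
895 = 7 × 127 + 6, so there are 127 full weeks plus 6 extra days.
Each full week contributes 2 days from the set (Mon, Sun): 127 × 2 = 254.
The 6 extra days are Sat, Sun, Mon, Tue, Wed, Thu — 2 of them qualify.
Total: 254 + 2 = 256.

256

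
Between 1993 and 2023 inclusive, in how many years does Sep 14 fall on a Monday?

4

Day of week of September 14 in each year:
1993: Tue, 1994: Wed, 1995: Thu, 1996: Sat, 1997: Sun, 1998: Mon ✓, 1999: Tue, 2000: Thu, 2001: Fri, 2002: Sat, 2003: Sun, 2004: Tue, 2005: Wed, 2006: Thu, 2007: Fri, 2008: Sun, 2009: Mon ✓, 2010: Tue, 2011: Wed, 2012: Fri, 2013: Sat, 2014: Sun, 2015: Mon ✓, 2016: Wed, 2017: Thu, 2018: Fri, 2019: Sat, 2020: Mon ✓, 2021: Tue, 2022: Wed, 2023: Thu
Mondays: 1998, 2009, 2015, 2020.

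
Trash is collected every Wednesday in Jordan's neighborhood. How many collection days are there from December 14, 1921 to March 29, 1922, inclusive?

16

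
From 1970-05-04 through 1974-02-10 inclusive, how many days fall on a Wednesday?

1970-05-04 is a Monday.
From 1970-05-04 to 1974-02-10 is 1379 days inclusive.
1379 = 7 × 197, so the span is exactly 197 full weeks.
Each full week contributes one Wednesday: 197 so far.
Total: 197.

197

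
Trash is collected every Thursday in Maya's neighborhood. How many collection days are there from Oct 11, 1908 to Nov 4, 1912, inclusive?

212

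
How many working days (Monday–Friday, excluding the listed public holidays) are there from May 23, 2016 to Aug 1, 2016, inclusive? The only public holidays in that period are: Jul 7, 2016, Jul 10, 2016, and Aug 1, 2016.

May 23, 2016 is a Monday.
From May 23, 2016 to Aug 1, 2016 is 71 days inclusive.
71 = 7 × 10 + 1, so there are 10 full weeks plus 1 extra day.
Each full week contributes 5 weekdays (Mon–Fri): 10 × 5 = 50.
The 1 extra day is Mon — 1 of them qualifies.
Total: 50 + 1 = 51.
Holidays: Jul 7, 2016 (Thu); Jul 10, 2016 (Sun); Aug 1, 2016 (Mon).
2 of the 3 holidays fall on weekdays; the rest are weekends and were already excluded.
Business days: 51 − 2 = 49.

49 working days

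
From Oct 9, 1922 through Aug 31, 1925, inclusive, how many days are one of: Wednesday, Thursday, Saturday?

453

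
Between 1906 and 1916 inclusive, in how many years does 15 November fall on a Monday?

Day of week of November 15 in each year:
1906: Thu, 1907: Fri, 1908: Sun, 1909: Mon ✓, 1910: Tue, 1911: Wed, 1912: Fri, 1913: Sat, 1914: Sun, 1915: Mon ✓, 1916: Wed
Mondays: 1909, 1915.

2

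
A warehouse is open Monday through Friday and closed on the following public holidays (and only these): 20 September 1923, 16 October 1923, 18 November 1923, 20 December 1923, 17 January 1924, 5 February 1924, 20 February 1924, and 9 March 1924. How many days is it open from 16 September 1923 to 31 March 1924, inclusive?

16 September 1923 is a Sunday.
The range spans 198 days (inclusive of both endpoints).
198 = 7 × 28 + 2, so there are 28 full weeks plus 2 extra days.
Each full week contributes 5 weekdays (Mon–Fri): 28 × 5 = 140.
The 2 extra days are Sun, Mon — 1 of them qualifies.
Total: 140 + 1 = 141.
Holidays: 20 September 1923 (Thu); 16 October 1923 (Tue); 18 November 1923 (Sun); 20 December 1923 (Thu); 17 January 1924 (Thu); 5 February 1924 (Tue); 20 February 1924 (Wed); 9 March 1924 (Sun).
6 of the 8 holidays fall on weekdays; the rest are weekends and were already excluded.
Business days: 141 − 6 = 135.

135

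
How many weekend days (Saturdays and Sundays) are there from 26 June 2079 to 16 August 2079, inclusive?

14

26 June 2079 is a Monday.
The range spans 52 days (inclusive of both endpoints).
52 = 7 × 7 + 3, so there are 7 full weeks plus 3 extra days.
Each full week contributes 2 weekend days (Sat, Sun): 7 × 2 = 14.
The 3 extra days are Mon, Tue, Wed — none qualify.
Total: 14 + 0 = 14.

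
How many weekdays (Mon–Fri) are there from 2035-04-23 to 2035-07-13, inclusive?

60

2035-04-23 is a Monday.
From 2035-04-23 to 2035-07-13 is 82 days inclusive.
82 = 7 × 11 + 5, so there are 11 full weeks plus 5 extra days.
Each full week contributes 5 weekdays (Mon–Fri): 11 × 5 = 55.
The 5 extra days are Monday, Tuesday, Wednesday, Thursday, Friday — 5 of them qualify.
Total: 55 + 5 = 60.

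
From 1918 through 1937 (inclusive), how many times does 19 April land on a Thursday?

Day of week of April 19 in each year:
1918: Fri, 1919: Sat, 1920: Mon, 1921: Tue, 1922: Wed, 1923: Thu ✓, 1924: Sat, 1925: Sun, 1926: Mon, 1927: Tue, 1928: Thu ✓, 1929: Fri, 1930: Sat, 1931: Sun, 1932: Tue, 1933: Wed, 1934: Thu ✓, 1935: Fri, 1936: Sun, 1937: Mon
Thursdays: 1923, 1928, 1934.

3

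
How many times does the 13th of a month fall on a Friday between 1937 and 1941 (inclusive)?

Friday-the-13ths by year:
1937: Aug
1938: May
1939: Jan, Oct
1940: Sep, Dec
1941: Jun

7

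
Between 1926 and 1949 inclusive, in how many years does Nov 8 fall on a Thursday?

Day of week of November 8 in each year:
1926: Mon, 1927: Tue, 1928: Thu ✓, 1929: Fri, 1930: Sat, 1931: Sun, 1932: Tue, 1933: Wed, 1934: Thu ✓, 1935: Fri, 1936: Sun, 1937: Mon, 1938: Tue, 1939: Wed, 1940: Fri, 1941: Sat, 1942: Sun, 1943: Mon, 1944: Wed, 1945: Thu ✓, 1946: Fri, 1947: Sat, 1948: Mon, 1949: Tue
Thursdays: 1928, 1934, 1945.

3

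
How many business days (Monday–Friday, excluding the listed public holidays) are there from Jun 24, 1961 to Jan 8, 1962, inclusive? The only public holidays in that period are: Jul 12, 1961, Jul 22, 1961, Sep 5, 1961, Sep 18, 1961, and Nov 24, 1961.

137

Jun 24, 1961 is a Saturday.
From Jun 24, 1961 to Jan 8, 1962 is 199 days inclusive.
199 = 7 × 28 + 3, so there are 28 full weeks plus 3 extra days.
Each full week contributes 5 weekdays (Mon–Fri): 28 × 5 = 140.
The 3 extra days are Sat, Sun, Mon — 1 of them qualifies.
Total: 140 + 1 = 141.
Holidays: Jul 12, 1961 (Wed); Jul 22, 1961 (Sat); Sep 5, 1961 (Tue); Sep 18, 1961 (Mon); Nov 24, 1961 (Fri).
4 of the 5 holidays fall on weekdays; the rest are weekends and were already excluded.
Business days: 141 − 4 = 137.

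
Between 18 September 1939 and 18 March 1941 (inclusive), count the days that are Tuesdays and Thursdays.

18 September 1939 is a Monday.
That's 548 days from start to end, counting both.
548 = 7 × 78 + 2, so there are 78 full weeks plus 2 extra days.
Each full week contributes 2 days from the set (Tue, Thu): 78 × 2 = 156.
The 2 extra days are Monday, Tuesday — 1 of them qualifies.
Total: 156 + 1 = 157.

157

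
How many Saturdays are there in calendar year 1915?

52

January 1, 1915 is a Friday.
From January 1, 1915 to December 31, 1915 is 365 days inclusive.
365 = 7 × 52 + 1, so there are 52 full weeks plus 1 extra day.
Each full week contributes one Saturday: 52 so far.
The 1 extra day is Fri — none qualify.
Total: 52 + 0 = 52.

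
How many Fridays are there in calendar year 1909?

53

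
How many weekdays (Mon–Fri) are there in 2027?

Jan 1, 2027 is a Friday.
From Jan 1, 2027 to Dec 31, 2027 is 365 days inclusive.
365 = 7 × 52 + 1, so there are 52 full weeks plus 1 extra day.
Each full week contributes 5 weekdays (Mon–Fri): 52 × 5 = 260.
The 1 extra day is Fri — 1 of them qualifies.
Total: 260 + 1 = 261.

261 weekdays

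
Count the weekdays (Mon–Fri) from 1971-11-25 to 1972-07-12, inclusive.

165 weekdays

1971-11-25 is a Thursday.
The range spans 231 days (inclusive of both endpoints).
231 = 7 × 33, so the span is exactly 33 full weeks.
Each full week contributes 5 weekdays (Mon–Fri): 33 × 5 = 165.
Total: 165.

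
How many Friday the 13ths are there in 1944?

1

The 13th falls on a Friday when the month's 13th has weekday Fri.
Jan 13 is Thu; Feb 13 is Sun; Mar 13 is Mon; Apr 13 is Thu; May 13 is Sat; Jun 13 is Tue; Jul 13 is Thu; Aug 13 is Sun; Sep 13 is Wed; Oct 13 is Fri ✓; Nov 13 is Mon; Dec 13 is Wed.
Friday the 13ths: Oct.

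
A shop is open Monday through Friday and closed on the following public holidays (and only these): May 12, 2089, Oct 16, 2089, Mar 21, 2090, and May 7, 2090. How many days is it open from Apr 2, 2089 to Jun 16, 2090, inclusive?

Apr 2, 2089 is a Saturday.
That's 441 days from start to end, counting both.
441 = 7 × 63, so the span is exactly 63 full weeks.
Each full week contributes 5 weekdays (Mon–Fri): 63 × 5 = 315.
Holidays: May 12, 2089 (Thu); Oct 16, 2089 (Sun); Mar 21, 2090 (Tue); May 7, 2090 (Sun).
2 of the 4 holidays fall on weekdays; the rest are weekends and were already excluded.
Business days: 315 − 2 = 313.

313 business days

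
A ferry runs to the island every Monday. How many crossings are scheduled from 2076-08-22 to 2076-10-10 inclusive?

2076-08-22 is a Saturday.
The range spans 50 days (inclusive of both endpoints).
50 = 7 × 7 + 1, so there are 7 full weeks plus 1 extra day.
Each full week contributes one Monday: 7 so far.
The 1 extra day is Sat — none qualify.
Total: 7 + 0 = 7.

7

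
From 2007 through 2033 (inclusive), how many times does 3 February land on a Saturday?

4

Day of week of February 3 in each year:
2007: Sat ✓, 2008: Sun, 2009: Tue, 2010: Wed, 2011: Thu, 2012: Fri, 2013: Sun, 2014: Mon, 2015: Tue, 2016: Wed, 2017: Fri, 2018: Sat ✓, 2019: Sun, 2020: Mon, 2021: Wed, 2022: Thu, 2023: Fri, 2024: Sat ✓, 2025: Mon, 2026: Tue, 2027: Wed, 2028: Thu, 2029: Sat ✓, 2030: Sun, 2031: Mon, 2032: Tue, 2033: Thu
Saturdays: 2007, 2018, 2024, 2029.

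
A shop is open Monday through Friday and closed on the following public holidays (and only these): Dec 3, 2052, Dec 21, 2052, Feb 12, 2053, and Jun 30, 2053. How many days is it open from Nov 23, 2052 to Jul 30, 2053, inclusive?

175

Nov 23, 2052 is a Saturday.
The range spans 250 days (inclusive of both endpoints).
250 = 7 × 35 + 5, so there are 35 full weeks plus 5 extra days.
Each full week contributes 5 weekdays (Mon–Fri): 35 × 5 = 175.
The 5 extra days are Sat, Sun, Mon, Tue, Wed — 3 of them qualify.
Total: 175 + 3 = 178.
Holidays: Dec 3, 2052 (Tue); Dec 21, 2052 (Sat); Feb 12, 2053 (Wed); Jun 30, 2053 (Mon).
3 of the 4 holidays fall on weekdays; the rest are weekends and were already excluded.
Business days: 178 − 3 = 175.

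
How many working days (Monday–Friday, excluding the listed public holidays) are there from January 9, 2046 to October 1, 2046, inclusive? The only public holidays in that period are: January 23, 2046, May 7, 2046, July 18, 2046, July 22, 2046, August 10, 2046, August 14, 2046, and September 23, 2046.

January 9, 2046 is a Tuesday.
That's 266 days from start to end, counting both.
266 = 7 × 38, so the span is exactly 38 full weeks.
Each full week contributes 5 weekdays (Mon–Fri): 38 × 5 = 190.
Total: 190.
Holidays: January 23, 2046 (Tue); May 7, 2046 (Mon); July 18, 2046 (Wed); July 22, 2046 (Sun); August 10, 2046 (Fri); August 14, 2046 (Tue); September 23, 2046 (Sun).
5 of the 7 holidays fall on weekdays; the rest are weekends and were already excluded.
Business days: 190 − 5 = 185.

185 working days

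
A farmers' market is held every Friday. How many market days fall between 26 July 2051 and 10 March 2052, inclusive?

33

26 July 2051 is a Wednesday.
The range spans 229 days (inclusive of both endpoints).
229 = 7 × 32 + 5, so there are 32 full weeks plus 5 extra days.
Each full week contributes one Friday: 32 so far.
The 5 extra days are Wednesday, Thursday, Friday, Saturday, Sunday — 1 of them qualifies.
Total: 32 + 1 = 33.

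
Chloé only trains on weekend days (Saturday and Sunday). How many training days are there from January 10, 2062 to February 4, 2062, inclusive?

7

January 10, 2062 is a Tuesday.
That's 26 days from start to end, counting both.
26 = 7 × 3 + 5, so there are 3 full weeks plus 5 extra days.
Each full week contributes 2 weekend days (Sat, Sun): 3 × 2 = 6.
The 5 extra days are Tuesday, Wednesday, Thursday, Friday, Saturday — 1 of them qualifies.
Total: 6 + 1 = 7.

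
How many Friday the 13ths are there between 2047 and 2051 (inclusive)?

Friday-the-13ths by year:
2047: Sep, Dec
2048: Mar, Nov
2049: Aug
2050: May
2051: Jan, Oct

8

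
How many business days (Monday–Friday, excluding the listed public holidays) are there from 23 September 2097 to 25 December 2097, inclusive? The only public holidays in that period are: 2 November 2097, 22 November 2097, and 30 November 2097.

23 September 2097 is a Monday.
The range spans 94 days (inclusive of both endpoints).
94 = 7 × 13 + 3, so there are 13 full weeks plus 3 extra days.
Each full week contributes 5 weekdays (Mon–Fri): 13 × 5 = 65.
The 3 extra days are Mon, Tue, Wed — 3 of them qualify.
Total: 65 + 3 = 68.
Holidays: 2 November 2097 (Sat); 22 November 2097 (Fri); 30 November 2097 (Sat).
1 of the 3 holidays fall on weekdays; the rest are weekends and were already excluded.
Business days: 68 − 1 = 67.

67 business days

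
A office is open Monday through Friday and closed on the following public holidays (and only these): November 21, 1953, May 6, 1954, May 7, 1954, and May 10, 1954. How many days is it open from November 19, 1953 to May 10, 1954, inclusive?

November 19, 1953 is a Thursday.
From November 19, 1953 to May 10, 1954 is 173 days inclusive.
173 = 7 × 24 + 5, so there are 24 full weeks plus 5 extra days.
Each full week contributes 5 weekdays (Mon–Fri): 24 × 5 = 120.
The 5 extra days are Thursday, Friday, Saturday, Sunday, Monday — 3 of them qualify.
Total: 120 + 3 = 123.
Holidays: November 21, 1953 (Sat); May 6, 1954 (Thu); May 7, 1954 (Fri); May 10, 1954 (Mon).
3 of the 4 holidays fall on weekdays; the rest are weekends and were already excluded.
Business days: 123 − 3 = 120.

120 working days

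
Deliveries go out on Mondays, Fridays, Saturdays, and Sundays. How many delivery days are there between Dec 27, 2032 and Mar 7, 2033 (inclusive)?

41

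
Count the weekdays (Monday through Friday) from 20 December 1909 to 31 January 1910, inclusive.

20 December 1909 is a Monday.
The range spans 43 days (inclusive of both endpoints).
43 = 7 × 6 + 1, so there are 6 full weeks plus 1 extra day.
Each full week contributes 5 weekdays (Mon–Fri): 6 × 5 = 30.
The 1 extra day is Monday — 1 of them qualifies.
Total: 30 + 1 = 31.

31 weekdays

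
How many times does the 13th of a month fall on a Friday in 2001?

The 13th falls on a Friday when the month's 13th has weekday Fri.
Jan 13 is Sat; Feb 13 is Tue; Mar 13 is Tue; Apr 13 is Fri ✓; May 13 is Sun; Jun 13 is Wed; Jul 13 is Fri ✓; Aug 13 is Mon; Sep 13 is Thu; Oct 13 is Sat; Nov 13 is Tue; Dec 13 is Thu.
Friday the 13ths: Apr, Jul.

2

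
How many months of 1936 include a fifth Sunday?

4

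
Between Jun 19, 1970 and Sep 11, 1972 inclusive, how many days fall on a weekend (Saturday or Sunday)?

Jun 19, 1970 is a Friday.
The range spans 816 days (inclusive of both endpoints).
816 = 7 × 116 + 4, so there are 116 full weeks plus 4 extra days.
Each full week contributes 2 weekend days (Sat, Sun): 116 × 2 = 232.
The 4 extra days are Friday, Saturday, Sunday, Monday — 2 of them qualify.
Total: 232 + 2 = 234.

234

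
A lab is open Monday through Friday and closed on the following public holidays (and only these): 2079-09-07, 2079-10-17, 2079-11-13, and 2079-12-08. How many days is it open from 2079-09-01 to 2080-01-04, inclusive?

86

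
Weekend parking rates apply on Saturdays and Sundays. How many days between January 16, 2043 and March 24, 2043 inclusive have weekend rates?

January 16, 2043 is a Friday.
The range spans 68 days (inclusive of both endpoints).
68 = 7 × 9 + 5, so there are 9 full weeks plus 5 extra days.
Each full week contributes 2 weekend days (Sat, Sun): 9 × 2 = 18.
The 5 extra days are Friday, Saturday, Sunday, Monday, Tuesday — 2 of them qualify.
Total: 18 + 2 = 20.

20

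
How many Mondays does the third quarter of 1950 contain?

13

1 July 1950 is a Saturday.
That's 92 days from start to end, counting both.
92 = 7 × 13 + 1, so there are 13 full weeks plus 1 extra day.
Each full week contributes one Monday: 13 so far.
The 1 extra day is Saturday — none qualify.
Total: 13 + 0 = 13.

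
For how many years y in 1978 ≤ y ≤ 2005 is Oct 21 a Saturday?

Day of week of October 21 in each year:
1978: Sat ✓, 1979: Sun, 1980: Tue, 1981: Wed, 1982: Thu, 1983: Fri, 1984: Sun, 1985: Mon, 1986: Tue, 1987: Wed, 1988: Fri, 1989: Sat ✓, 1990: Sun, 1991: Mon, 1992: Wed, 1993: Thu, 1994: Fri, 1995: Sat ✓, 1996: Mon, 1997: Tue, 1998: Wed, 1999: Thu, 2000: Sat ✓, 2001: Sun, 2002: Mon, 2003: Tue, 2004: Thu, 2005: Fri
Saturdays: 1978, 1989, 1995, 2000.

4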